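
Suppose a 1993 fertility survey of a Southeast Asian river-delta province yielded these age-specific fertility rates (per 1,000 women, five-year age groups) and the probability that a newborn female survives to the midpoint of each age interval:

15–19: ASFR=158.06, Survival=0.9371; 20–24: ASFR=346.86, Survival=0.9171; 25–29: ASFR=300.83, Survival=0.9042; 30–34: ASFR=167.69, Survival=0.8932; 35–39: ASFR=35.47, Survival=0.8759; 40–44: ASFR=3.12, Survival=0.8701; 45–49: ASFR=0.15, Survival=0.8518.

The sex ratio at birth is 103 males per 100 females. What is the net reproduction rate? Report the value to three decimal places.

2.271

Proportion female at birth = 100 / (100 + 103) = 0.49261.
Per-age-group product (5 × ASFR × survival probability):
  15–19: 5 × 158.06/1000 × 0.9371 = 0.74059
  20–24: 5 × 346.86/1000 × 0.9171 = 1.59053
  25–29: 5 × 300.83/1000 × 0.9042 = 1.36005
  30–34: 5 × 167.69/1000 × 0.8932 = 0.74890
  35–39: 5 × 35.47/1000 × 0.8759 = 0.15534
  40–44: 5 × 3.12/1000 × 0.8701 = 0.01357
  45–49: 5 × 0.15/1000 × 0.8518 = 0.00064
Sum = 4.60962
NRR = 0.49261 × 4.60962 = 2.27074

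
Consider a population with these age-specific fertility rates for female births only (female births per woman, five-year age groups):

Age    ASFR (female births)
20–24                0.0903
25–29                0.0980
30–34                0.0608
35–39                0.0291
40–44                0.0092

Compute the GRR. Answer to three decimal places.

Sum of female ASFRs = 0.0903 + 0.0980 + 0.0608 + 0.0291 + 0.0092 = 0.2874
GRR = 5 × 0.2874 = 1.437

1.437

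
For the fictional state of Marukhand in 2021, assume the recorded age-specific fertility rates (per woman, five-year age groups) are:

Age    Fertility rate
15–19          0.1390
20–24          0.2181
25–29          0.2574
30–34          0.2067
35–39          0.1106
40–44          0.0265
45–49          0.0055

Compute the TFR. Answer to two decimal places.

Sum of ASFRs = 0.1390 + 0.2181 + 0.2574 + 0.2067 + 0.1106 + 0.0265 + 0.0055 = 0.9638
TFR = 5 × 0.9638 = 4.819

4.82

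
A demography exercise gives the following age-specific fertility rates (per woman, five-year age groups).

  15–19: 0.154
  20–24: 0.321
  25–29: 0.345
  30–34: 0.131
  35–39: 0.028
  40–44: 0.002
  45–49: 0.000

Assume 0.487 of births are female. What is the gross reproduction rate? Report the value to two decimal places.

2.39

Proportion female at birth = 0.487.
Sum of ASFRs = 0.154 + 0.321 + 0.345 + 0.131 + 0.028 + 0.002 + 0.000 = 0.981
TFR = 5 × 0.981 = 4.905
GRR = 0.487 × 4.905 = 2.38874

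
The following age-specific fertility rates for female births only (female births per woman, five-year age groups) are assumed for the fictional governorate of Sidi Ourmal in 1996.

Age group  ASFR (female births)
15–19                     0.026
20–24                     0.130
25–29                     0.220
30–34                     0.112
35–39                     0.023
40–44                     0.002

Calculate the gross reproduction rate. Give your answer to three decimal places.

2.565

Sum of female ASFRs = 0.026 + 0.130 + 0.220 + 0.112 + 0.023 + 0.002 = 0.513
GRR = 5 × 0.513 = 2.565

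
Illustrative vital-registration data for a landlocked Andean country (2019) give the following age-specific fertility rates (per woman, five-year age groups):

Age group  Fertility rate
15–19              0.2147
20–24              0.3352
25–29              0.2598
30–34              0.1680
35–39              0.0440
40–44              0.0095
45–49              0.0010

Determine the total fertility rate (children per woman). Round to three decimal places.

Sum of ASFRs = 0.2147 + 0.3352 + 0.2598 + 0.1680 + 0.0440 + 0.0095 + 0.0010 = 1.0322
TFR = 5 × 1.0322 = 5.161

5.161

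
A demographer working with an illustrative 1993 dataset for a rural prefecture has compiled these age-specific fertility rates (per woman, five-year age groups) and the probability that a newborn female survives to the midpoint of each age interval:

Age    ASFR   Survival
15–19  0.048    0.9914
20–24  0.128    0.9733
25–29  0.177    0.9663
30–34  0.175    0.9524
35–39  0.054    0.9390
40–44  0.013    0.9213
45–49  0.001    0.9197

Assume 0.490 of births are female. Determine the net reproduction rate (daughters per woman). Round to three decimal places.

1.405

Proportion female at birth = 0.490.
Survival-weighted fertility by age (5·fₓ·Sₓ):
  15–19: 5 × 0.048 × 0.9914 = 0.23794
  20–24: 5 × 0.128 × 0.9733 = 0.62291
  25–29: 5 × 0.177 × 0.9663 = 0.85518
  30–34: 5 × 0.175 × 0.9524 = 0.83335
  35–39: 5 × 0.054 × 0.9390 = 0.25353
  40–44: 5 × 0.013 × 0.9213 = 0.05988
  45–49: 5 × 0.001 × 0.9197 = 0.00460
Sum = 2.86739
NRR = 0.490 × 2.86739 = 1.40502
An NRR exceeding 1 indicates intrinsic growth under these rates.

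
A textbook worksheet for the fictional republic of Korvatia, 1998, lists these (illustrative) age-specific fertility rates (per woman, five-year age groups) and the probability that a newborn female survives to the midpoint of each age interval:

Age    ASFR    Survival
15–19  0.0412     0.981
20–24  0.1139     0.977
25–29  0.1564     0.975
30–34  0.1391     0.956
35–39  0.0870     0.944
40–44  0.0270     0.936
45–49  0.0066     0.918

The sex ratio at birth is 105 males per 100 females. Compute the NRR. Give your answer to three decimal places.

Proportion female at birth = 100 / (100 + 105) = 0.48780.
Weighting each age-specific rate by interval width and survival:
  15–19: 5 × 0.0412 × 0.981 = 0.20209
  20–24: 5 × 0.1139 × 0.977 = 0.55640
  25–29: 5 × 0.1564 × 0.975 = 0.76245
  30–34: 5 × 0.1391 × 0.956 = 0.66490
  35–39: 5 × 0.0870 × 0.944 = 0.41064
  40–44: 5 × 0.0270 × 0.936 = 0.12636
  45–49: 5 × 0.0066 × 0.918 = 0.03029
Sum = 2.75313
NRR = 0.48780 × 2.75313 = 1.34298
NRR > 1, so each generation more than replaces itself.

1.343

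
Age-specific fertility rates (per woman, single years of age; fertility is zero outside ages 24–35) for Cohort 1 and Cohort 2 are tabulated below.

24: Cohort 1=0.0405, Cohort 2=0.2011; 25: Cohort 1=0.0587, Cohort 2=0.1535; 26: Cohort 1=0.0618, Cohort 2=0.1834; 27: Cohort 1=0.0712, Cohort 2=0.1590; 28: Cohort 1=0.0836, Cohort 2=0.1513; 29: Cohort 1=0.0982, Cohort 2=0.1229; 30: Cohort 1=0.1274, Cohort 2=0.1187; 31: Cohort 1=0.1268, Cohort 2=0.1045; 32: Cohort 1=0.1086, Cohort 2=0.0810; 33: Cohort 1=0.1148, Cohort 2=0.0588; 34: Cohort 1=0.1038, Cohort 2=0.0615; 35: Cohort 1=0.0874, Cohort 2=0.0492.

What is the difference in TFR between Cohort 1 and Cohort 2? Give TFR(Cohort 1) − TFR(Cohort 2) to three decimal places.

-0.362

Cohort 1:
  Sum of ASFRs = 0.0405 + 0.0587 + 0.0618 + 0.0712 + 0.0836 + 0.0982 + 0.1274 + 0.1268 + 0.1086 + 0.1148 + 0.1038 + 0.0874 = 1.0828
  TFR = 1.0828
Cohort 2:
  Sum of ASFRs = 0.2011 + 0.1535 + 0.1834 + 0.1590 + 0.1513 + 0.1229 + 0.1187 + 0.1045 + 0.0810 + 0.0588 + 0.0615 + 0.0492 = 1.4449
  TFR = 1.4449
Difference = 1.0828 − 1.4449 = -0.3621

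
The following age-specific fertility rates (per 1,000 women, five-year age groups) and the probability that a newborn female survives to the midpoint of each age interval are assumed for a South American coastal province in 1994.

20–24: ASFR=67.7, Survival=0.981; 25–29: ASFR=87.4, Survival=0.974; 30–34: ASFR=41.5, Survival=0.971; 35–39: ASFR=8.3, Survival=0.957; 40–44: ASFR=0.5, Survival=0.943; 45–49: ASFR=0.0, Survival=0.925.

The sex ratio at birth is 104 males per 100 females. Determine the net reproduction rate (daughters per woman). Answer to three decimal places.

Proportion female at birth = 100 / (100 + 104) = 0.49020.
Per-age-group product (5 × ASFR × survival probability):
  20–24: 5 × 67.7/1000 × 0.981 = 0.33207
  25–29: 5 × 87.4/1000 × 0.974 = 0.42564
  30–34: 5 × 41.5/1000 × 0.971 = 0.20148
  35–39: 5 × 8.3/1000 × 0.957 = 0.03972
  40–44: 5 × 0.5/1000 × 0.943 = 0.00236
  45–49: 5 × 0.0/1000 × 0.925 = 0.00000
Sum = 1.00127
NRR = 0.49020 × 1.00127 = 0.49082
With NRR below 1 the population is below replacement fertility.

0.491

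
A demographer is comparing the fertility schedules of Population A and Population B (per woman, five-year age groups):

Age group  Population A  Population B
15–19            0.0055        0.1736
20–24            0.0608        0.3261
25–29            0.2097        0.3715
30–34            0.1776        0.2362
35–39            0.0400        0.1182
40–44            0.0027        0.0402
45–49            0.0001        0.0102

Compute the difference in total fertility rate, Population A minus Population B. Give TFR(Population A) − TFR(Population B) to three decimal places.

Population A:
  Sum of ASFRs = 0.0055 + 0.0608 + 0.2097 + 0.1776 + 0.0400 + 0.0027 + 0.0001 = 0.4964
  TFR = 5 × 0.4964 = 2.482
Population B:
  Sum of ASFRs = 0.1736 + 0.3261 + 0.3715 + 0.2362 + 0.1182 + 0.0402 + 0.0102 = 1.2760
  TFR = 5 × 1.2760 = 6.38
Difference = 2.482 − 6.38 = -3.898

-3.898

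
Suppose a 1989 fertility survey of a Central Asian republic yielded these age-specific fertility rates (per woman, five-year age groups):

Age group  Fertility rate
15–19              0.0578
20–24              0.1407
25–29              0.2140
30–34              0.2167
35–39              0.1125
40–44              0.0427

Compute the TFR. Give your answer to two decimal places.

Sum of ASFRs = 0.0578 + 0.1407 + 0.2140 + 0.2167 + 0.1125 + 0.0427 = 0.7844
TFR = 5 × 0.7844 = 3.922

3.92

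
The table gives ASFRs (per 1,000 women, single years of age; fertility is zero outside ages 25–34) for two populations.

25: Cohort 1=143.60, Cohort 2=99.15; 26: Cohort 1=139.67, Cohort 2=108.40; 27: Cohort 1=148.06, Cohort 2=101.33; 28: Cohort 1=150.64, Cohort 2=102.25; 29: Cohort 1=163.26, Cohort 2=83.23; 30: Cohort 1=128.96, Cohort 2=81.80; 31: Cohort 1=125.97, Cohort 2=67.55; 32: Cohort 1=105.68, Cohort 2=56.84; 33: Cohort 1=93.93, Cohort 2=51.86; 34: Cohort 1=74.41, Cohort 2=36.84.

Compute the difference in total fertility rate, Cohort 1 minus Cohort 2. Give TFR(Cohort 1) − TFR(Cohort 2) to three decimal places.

Cohort 1:
  Sum of ASFRs = 143.60 + 139.67 + 148.06 + 150.64 + 163.26 + 128.96 + 125.97 + 105.68 + 93.93 + 74.41 = 1274.18
  TFR = 1274.18 / 1000 = 1.27418
Cohort 2:
  Sum of ASFRs = 99.15 + 108.40 + 101.33 + 102.25 + 83.23 + 81.80 + 67.55 + 56.84 + 51.86 + 36.84 = 789.25
  TFR = 789.25 / 1000 = 0.78925
Difference = 1.27418 − 0.78925 = 0.48493

0.485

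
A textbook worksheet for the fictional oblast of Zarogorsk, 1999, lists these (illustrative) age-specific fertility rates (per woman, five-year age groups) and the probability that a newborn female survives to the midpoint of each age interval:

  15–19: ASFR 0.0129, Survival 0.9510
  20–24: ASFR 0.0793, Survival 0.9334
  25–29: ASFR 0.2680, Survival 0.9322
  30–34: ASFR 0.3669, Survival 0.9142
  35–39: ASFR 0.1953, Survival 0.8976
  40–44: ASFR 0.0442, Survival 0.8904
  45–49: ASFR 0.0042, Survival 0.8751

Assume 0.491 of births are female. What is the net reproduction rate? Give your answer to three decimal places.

2.185

Proportion female at birth = 0.491.
Per-age-group product (5 × ASFR × survival probability):
  15–19: 5 × 0.0129 × 0.9510 = 0.06134
  20–24: 5 × 0.0793 × 0.9334 = 0.37009
  25–29: 5 × 0.2680 × 0.9322 = 1.24915
  30–34: 5 × 0.3669 × 0.9142 = 1.67710
  35–39: 5 × 0.1953 × 0.8976 = 0.87651
  40–44: 5 × 0.0442 × 0.8904 = 0.19678
  45–49: 5 × 0.0042 × 0.8751 = 0.01838
Sum = 4.44935
NRR = 0.491 × 4.44935 = 2.18463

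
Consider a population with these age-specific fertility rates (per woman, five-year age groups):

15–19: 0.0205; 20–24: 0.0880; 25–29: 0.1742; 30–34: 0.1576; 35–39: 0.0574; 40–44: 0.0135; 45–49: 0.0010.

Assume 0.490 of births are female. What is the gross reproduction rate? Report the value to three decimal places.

1.255

Proportion female at birth = 0.490.
Sum of ASFRs = 0.0205 + 0.0880 + 0.1742 + 0.1576 + 0.0574 + 0.0135 + 0.0010 = 0.5122
TFR = 5 × 0.5122 = 2.561
GRR = 0.490 × 2.561 = 1.25489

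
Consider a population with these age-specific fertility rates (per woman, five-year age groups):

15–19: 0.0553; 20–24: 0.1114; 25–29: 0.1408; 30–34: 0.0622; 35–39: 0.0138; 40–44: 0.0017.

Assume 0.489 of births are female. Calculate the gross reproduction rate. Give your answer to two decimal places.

Proportion female at birth = 0.489.
Sum of ASFRs = 0.0553 + 0.1114 + 0.1408 + 0.0622 + 0.0138 + 0.0017 = 0.3852
TFR = 5 × 0.3852 = 1.926
GRR = 0.489 × 1.926 = 0.94181

0.94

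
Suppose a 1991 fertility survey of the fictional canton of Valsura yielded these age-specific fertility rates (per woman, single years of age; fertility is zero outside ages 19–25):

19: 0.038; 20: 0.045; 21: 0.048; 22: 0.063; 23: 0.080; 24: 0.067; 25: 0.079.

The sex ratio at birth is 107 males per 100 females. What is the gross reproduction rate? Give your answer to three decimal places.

Proportion female at birth = 100 / (100 + 107) = 0.48309.
Sum of ASFRs = 0.038 + 0.045 + 0.048 + 0.063 + 0.080 + 0.067 + 0.079 = 0.420
TFR = 0.42
GRR = 0.48309 × 0.42 = 0.20290

0.203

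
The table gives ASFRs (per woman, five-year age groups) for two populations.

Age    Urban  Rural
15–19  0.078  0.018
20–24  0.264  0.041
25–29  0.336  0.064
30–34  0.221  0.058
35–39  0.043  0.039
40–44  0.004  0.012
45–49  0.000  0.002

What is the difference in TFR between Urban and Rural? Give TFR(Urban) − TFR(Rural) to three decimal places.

3.560

Urban:
  Sum of ASFRs = 0.078 + 0.264 + 0.336 + 0.221 + 0.043 + 0.004 + 0.000 = 0.946
  TFR = 5 × 0.946 = 4.73
Rural:
  Sum of ASFRs = 0.018 + 0.041 + 0.064 + 0.058 + 0.039 + 0.012 + 0.002 = 0.234
  TFR = 5 × 0.234 = 1.17
Difference = 4.73 − 1.17 = 3.56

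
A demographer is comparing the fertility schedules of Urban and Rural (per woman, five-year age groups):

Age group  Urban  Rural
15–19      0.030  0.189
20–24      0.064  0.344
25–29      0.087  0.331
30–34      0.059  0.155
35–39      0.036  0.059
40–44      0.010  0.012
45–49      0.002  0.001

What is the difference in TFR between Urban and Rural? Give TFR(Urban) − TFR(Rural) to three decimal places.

-4.015

Urban:
  Sum of ASFRs = 0.030 + 0.064 + 0.087 + 0.059 + 0.036 + 0.010 + 0.002 = 0.288
  TFR = 5 × 0.288 = 1.44
Rural:
  Sum of ASFRs = 0.189 + 0.344 + 0.331 + 0.155 + 0.059 + 0.012 + 0.001 = 1.091
  TFR = 5 × 1.091 = 5.455
Difference = 1.44 − 5.455 = -4.015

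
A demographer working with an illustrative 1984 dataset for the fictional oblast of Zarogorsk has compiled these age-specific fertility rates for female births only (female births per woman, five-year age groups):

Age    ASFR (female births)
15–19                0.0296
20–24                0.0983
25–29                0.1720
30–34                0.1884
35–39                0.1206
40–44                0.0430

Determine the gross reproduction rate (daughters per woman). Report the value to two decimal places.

Sum of female ASFRs = 0.0296 + 0.0983 + 0.1720 + 0.1884 + 0.1206 + 0.0430 = 0.6519
GRR = 5 × 0.6519 = 3.2595

3.26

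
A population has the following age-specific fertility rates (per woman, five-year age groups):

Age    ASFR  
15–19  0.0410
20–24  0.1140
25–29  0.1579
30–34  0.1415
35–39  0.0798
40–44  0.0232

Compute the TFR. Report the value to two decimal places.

2.79

Sum of ASFRs = 0.0410 + 0.1140 + 0.1579 + 0.1415 + 0.0798 + 0.0232 = 0.5574
TFR = 5 × 0.5574 = 2.787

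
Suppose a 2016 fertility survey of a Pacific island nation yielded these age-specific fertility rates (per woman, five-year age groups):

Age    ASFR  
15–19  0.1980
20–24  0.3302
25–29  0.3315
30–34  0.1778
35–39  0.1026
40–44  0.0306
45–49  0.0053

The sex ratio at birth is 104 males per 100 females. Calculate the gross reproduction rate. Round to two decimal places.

2.88

Proportion female at birth = 100 / (100 + 104) = 0.49020.
Sum of ASFRs = 0.1980 + 0.3302 + 0.3315 + 0.1778 + 0.1026 + 0.0306 + 0.0053 = 1.1760
TFR = 5 × 1.1760 = 5.88
GRR = 0.49020 × 5.88 = 2.88238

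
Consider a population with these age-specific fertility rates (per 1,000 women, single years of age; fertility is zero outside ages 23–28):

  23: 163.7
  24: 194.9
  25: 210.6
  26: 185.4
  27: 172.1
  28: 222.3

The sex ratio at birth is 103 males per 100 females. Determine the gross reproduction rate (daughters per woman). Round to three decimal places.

0.566

Proportion female at birth = 100 / (100 + 103) = 0.49261.
Sum of ASFRs = 163.7 + 194.9 + 210.6 + 185.4 + 172.1 + 222.3 = 1149.0
TFR = 1149.0 / 1000 = 1.149
GRR = 0.49261 × 1.149 = 0.56601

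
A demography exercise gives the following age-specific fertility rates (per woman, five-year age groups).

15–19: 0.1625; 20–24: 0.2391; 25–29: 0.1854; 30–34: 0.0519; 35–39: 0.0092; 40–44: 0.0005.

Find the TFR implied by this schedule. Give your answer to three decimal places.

3.243

Sum of ASFRs = 0.1625 + 0.2391 + 0.1854 + 0.0519 + 0.0092 + 0.0005 = 0.6486
TFR = 5 × 0.6486 = 3.243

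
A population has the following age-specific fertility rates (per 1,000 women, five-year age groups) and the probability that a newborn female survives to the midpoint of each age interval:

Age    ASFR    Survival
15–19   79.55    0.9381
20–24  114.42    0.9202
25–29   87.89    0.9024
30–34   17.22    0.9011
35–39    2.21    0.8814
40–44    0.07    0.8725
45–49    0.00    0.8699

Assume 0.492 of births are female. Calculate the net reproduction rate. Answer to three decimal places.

Proportion female at birth = 0.492.
Survival-weighted fertility by age (5·fₓ·Sₓ):
  15–19: 5 × 79.55/1000 × 0.9381 = 0.37313
  20–24: 5 × 114.42/1000 × 0.9202 = 0.52645
  25–29: 5 × 87.89/1000 × 0.9024 = 0.39656
  30–34: 5 × 17.22/1000 × 0.9011 = 0.07758
  35–39: 5 × 2.21/1000 × 0.8814 = 0.00974
  40–44: 5 × 0.07/1000 × 0.8725 = 0.00031
  45–49: 5 × 0.00/1000 × 0.8699 = 0.00000
Sum = 1.38377
NRR = 0.492 × 1.38377 = 0.68081
With NRR below 1 the population is below replacement fertility.

0.681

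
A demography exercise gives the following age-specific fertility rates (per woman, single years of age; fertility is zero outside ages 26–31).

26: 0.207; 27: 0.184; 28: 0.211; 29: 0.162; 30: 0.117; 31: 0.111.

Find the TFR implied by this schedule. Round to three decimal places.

0.992

Sum of ASFRs = 0.207 + 0.184 + 0.211 + 0.162 + 0.117 + 0.111 = 0.992
TFR = 0.992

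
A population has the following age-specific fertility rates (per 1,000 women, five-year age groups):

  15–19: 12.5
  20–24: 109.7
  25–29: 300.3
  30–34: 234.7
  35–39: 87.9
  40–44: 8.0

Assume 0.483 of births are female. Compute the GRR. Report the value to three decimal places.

Proportion female at birth = 0.483.
Sum of ASFRs = 12.5 + 109.7 + 300.3 + 234.7 + 87.9 + 8.0 = 753.1
TFR = 5 × 753.1 / 1000 = 3.7655
GRR = 0.483 × 3.7655 = 1.81874

1.819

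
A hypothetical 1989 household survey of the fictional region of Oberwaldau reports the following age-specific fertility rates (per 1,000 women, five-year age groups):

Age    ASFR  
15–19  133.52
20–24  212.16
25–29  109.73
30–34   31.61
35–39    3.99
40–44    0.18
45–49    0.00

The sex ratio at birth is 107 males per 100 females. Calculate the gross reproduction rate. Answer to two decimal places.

Proportion female at birth = 100 / (100 + 107) = 0.48309.
Sum of ASFRs = 133.52 + 212.16 + 109.73 + 31.61 + 3.99 + 0.18 + 0.00 = 491.19
TFR = 5 × 491.19 / 1000 = 2.45595
GRR = 0.48309 × 2.45595 = 1.18644

1.19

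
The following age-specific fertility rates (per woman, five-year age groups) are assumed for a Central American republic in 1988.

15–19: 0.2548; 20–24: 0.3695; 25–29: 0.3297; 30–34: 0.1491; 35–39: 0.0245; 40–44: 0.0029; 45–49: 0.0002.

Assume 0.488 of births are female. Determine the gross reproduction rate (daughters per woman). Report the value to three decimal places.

2.759

Proportion female at birth = 0.488.
Sum of ASFRs = 0.2548 + 0.3695 + 0.3297 + 0.1491 + 0.0245 + 0.0029 + 0.0002 = 1.1307
TFR = 5 × 1.1307 = 5.6535
GRR = 0.488 × 5.6535 = 2.75891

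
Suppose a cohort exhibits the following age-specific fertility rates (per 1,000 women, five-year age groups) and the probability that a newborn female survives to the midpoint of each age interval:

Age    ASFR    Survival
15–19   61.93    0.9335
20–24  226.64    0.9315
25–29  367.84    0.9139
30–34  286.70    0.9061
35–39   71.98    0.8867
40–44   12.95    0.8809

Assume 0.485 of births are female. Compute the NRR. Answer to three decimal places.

2.280

Proportion female at birth = 0.485.
Survival-weighted fertility by age (5·fₓ·Sₓ):
  15–19: 5 × 61.93/1000 × 0.9335 = 0.28906
  20–24: 5 × 226.64/1000 × 0.9315 = 1.05558
  25–29: 5 × 367.84/1000 × 0.9139 = 1.68084
  30–34: 5 × 286.70/1000 × 0.9061 = 1.29889
  35–39: 5 × 71.98/1000 × 0.8867 = 0.31912
  40–44: 5 × 12.95/1000 × 0.8809 = 0.05704
Sum = 4.70053
NRR = 0.485 × 4.70053 = 2.27976
NRR > 1, so each generation more than replaces itself.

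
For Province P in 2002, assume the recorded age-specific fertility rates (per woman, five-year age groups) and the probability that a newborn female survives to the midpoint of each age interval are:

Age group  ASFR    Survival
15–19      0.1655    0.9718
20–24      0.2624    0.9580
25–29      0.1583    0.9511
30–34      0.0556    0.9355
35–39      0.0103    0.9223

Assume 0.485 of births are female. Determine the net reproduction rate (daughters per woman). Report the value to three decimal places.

Proportion female at birth = 0.485.
Per-age-group product (5 × ASFR × survival probability):
  15–19: 5 × 0.1655 × 0.9718 = 0.80416
  20–24: 5 × 0.2624 × 0.9580 = 1.25690
  25–29: 5 × 0.1583 × 0.9511 = 0.75280
  30–34: 5 × 0.0556 × 0.9355 = 0.26007
  35–39: 5 × 0.0103 × 0.9223 = 0.04750
Sum = 3.12143
NRR = 0.485 × 3.12143 = 1.51389

1.514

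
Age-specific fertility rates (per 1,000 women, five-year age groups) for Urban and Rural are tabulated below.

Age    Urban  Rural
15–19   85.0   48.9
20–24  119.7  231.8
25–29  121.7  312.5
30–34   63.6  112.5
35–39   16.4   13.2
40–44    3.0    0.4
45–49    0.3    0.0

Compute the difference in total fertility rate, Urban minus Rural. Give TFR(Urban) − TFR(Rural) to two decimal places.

-1.55

Urban:
  Sum of ASFRs = 85.0 + 119.7 + 121.7 + 63.6 + 16.4 + 3.0 + 0.3 = 409.7
  TFR = 5 × 409.7 / 1000 = 2.0485
Rural:
  Sum of ASFRs = 48.9 + 231.8 + 312.5 + 112.5 + 13.2 + 0.4 + 0.0 = 719.3
  TFR = 5 × 719.3 / 1000 = 3.5965
Difference = 2.0485 − 3.5965 = -1.548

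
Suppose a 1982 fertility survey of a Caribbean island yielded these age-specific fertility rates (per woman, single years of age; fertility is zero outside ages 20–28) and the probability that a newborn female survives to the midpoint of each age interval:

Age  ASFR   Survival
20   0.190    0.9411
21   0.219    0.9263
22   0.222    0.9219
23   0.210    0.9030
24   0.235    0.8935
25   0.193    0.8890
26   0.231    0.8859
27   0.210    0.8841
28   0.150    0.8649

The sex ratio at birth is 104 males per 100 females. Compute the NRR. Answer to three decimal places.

Proportion female at birth = 100 / (100 + 104) = 0.49020.
Survival-weighted fertility by age (1·fₓ·Sₓ):
  20: 1 × 0.190 × 0.9411 = 0.17881
  21: 1 × 0.219 × 0.9263 = 0.20286
  22: 1 × 0.222 × 0.9219 = 0.20466
  23: 1 × 0.210 × 0.9030 = 0.18963
  24: 1 × 0.235 × 0.8935 = 0.20997
  25: 1 × 0.193 × 0.8890 = 0.17158
  26: 1 × 0.231 × 0.8859 = 0.20464
  27: 1 × 0.210 × 0.8841 = 0.18566
  28: 1 × 0.150 × 0.8649 = 0.12974
Sum = 1.67755
NRR = 0.49020 × 1.67755 = 0.82234

0.822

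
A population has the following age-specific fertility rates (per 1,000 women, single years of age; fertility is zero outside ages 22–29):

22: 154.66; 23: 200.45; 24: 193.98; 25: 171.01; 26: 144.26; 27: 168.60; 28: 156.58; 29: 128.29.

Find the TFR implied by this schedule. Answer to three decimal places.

1.318

Sum of ASFRs = 154.66 + 200.45 + 193.98 + 171.01 + 144.26 + 168.60 + 156.58 + 128.29 = 1317.83
TFR = 1317.83 / 1000 = 1.31783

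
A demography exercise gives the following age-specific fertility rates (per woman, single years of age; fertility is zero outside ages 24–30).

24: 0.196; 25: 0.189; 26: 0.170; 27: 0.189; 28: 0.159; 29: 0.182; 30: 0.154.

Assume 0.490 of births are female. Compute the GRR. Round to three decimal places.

0.607

Proportion female at birth = 0.490.
Sum of ASFRs = 0.196 + 0.189 + 0.170 + 0.189 + 0.159 + 0.182 + 0.154 = 1.239
TFR = 1.239
GRR = 0.490 × 1.239 = 0.60711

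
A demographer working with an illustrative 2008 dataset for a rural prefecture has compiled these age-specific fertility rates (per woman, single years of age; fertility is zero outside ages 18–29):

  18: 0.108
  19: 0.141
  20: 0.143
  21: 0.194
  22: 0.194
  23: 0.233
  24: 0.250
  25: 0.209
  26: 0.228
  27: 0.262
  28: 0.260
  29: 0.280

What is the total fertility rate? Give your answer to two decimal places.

Sum of ASFRs = 0.108 + 0.141 + 0.143 + 0.194 + 0.194 + 0.233 + 0.250 + 0.209 + 0.228 + 0.262 + 0.260 + 0.280 = 2.502
TFR = 2.502

2.50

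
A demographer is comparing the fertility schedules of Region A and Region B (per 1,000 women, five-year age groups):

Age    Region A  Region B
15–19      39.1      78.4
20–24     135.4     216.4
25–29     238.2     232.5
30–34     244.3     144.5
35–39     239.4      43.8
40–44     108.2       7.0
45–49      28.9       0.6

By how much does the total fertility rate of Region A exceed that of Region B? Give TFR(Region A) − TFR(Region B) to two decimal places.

Region A:
  Sum of ASFRs = 39.1 + 135.4 + 238.2 + 244.3 + 239.4 + 108.2 + 28.9 = 1033.5
  TFR = 5 × 1033.5 / 1000 = 5.1675
Region B:
  Sum of ASFRs = 78.4 + 216.4 + 232.5 + 144.5 + 43.8 + 7.0 + 0.6 = 723.2
  TFR = 5 × 723.2 / 1000 = 3.616
Difference = 5.1675 − 3.616 = 1.5515

1.55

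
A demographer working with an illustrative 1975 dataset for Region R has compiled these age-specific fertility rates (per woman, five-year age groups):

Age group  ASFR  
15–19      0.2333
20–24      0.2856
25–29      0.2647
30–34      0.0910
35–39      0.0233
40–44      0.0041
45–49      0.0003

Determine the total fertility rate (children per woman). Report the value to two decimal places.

Sum of ASFRs = 0.2333 + 0.2856 + 0.2647 + 0.0910 + 0.0233 + 0.0041 + 0.0003 = 0.9023
TFR = 5 × 0.9023 = 4.5115

4.51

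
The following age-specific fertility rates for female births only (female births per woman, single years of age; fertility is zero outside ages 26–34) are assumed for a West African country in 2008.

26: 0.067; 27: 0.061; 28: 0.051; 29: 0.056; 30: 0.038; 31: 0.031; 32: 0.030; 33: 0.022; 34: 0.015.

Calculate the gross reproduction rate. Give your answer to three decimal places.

Sum of female ASFRs = 0.067 + 0.061 + 0.051 + 0.056 + 0.038 + 0.031 + 0.030 + 0.022 + 0.015 = 0.371
GRR = 0.371

0.371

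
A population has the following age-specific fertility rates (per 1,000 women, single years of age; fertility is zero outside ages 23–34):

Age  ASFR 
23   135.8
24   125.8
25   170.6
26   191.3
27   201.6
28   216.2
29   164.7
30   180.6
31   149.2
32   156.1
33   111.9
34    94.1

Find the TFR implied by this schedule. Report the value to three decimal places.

Sum of ASFRs = 135.8 + 125.8 + 170.6 + 191.3 + 201.6 + 216.2 + 164.7 + 180.6 + 149.2 + 156.1 + 111.9 + 94.1 = 1897.9
TFR = 1897.9 / 1000 = 1.8979

1.898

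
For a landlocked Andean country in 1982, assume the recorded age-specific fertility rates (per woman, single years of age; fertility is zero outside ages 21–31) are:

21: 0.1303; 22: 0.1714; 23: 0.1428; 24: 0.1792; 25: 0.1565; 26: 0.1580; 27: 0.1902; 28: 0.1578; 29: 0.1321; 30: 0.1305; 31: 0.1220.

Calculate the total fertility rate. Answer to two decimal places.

Sum of ASFRs = 0.1303 + 0.1714 + 0.1428 + 0.1792 + 0.1565 + 0.1580 + 0.1902 + 0.1578 + 0.1321 + 0.1305 + 0.1220 = 1.6708
TFR = 1.6708

1.67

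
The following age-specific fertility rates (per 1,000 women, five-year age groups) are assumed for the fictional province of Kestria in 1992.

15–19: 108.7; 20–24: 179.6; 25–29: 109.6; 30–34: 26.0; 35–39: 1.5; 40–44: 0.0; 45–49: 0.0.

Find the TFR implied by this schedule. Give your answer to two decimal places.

Sum of ASFRs = 108.7 + 179.6 + 109.6 + 26.0 + 1.5 + 0.0 + 0.0 = 425.4
TFR = 5 × 425.4 / 1000 = 2.127

2.13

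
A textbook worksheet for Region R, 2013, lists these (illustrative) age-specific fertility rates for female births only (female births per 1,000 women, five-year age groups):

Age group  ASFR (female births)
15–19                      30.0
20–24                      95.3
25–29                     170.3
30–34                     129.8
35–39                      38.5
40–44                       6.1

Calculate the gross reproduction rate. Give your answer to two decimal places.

2.35

Sum of female ASFRs = 30.0 + 95.3 + 170.3 + 129.8 + 38.5 + 6.1 = 470.0
GRR = 5 × 470.0 / 1000 = 2.35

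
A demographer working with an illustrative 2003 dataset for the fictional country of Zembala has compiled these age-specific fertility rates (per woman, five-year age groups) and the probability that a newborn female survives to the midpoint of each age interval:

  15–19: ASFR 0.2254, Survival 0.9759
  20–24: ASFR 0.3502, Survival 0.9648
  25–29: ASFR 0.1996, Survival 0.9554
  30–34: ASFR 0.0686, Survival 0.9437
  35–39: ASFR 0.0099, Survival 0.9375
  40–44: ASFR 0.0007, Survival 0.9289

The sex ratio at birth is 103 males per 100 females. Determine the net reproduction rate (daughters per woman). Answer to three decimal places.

2.028

Proportion female at birth = 100 / (100 + 103) = 0.49261.
Survival-weighted fertility by age (5·fₓ·Sₓ):
  15–19: 5 × 0.2254 × 0.9759 = 1.09984
  20–24: 5 × 0.3502 × 0.9648 = 1.68936
  25–29: 5 × 0.1996 × 0.9554 = 0.95349
  30–34: 5 × 0.0686 × 0.9437 = 0.32369
  35–39: 5 × 0.0099 × 0.9375 = 0.04641
  40–44: 5 × 0.0007 × 0.9289 = 0.00325
Sum = 4.11604
NRR = 0.49261 × 4.11604 = 2.02760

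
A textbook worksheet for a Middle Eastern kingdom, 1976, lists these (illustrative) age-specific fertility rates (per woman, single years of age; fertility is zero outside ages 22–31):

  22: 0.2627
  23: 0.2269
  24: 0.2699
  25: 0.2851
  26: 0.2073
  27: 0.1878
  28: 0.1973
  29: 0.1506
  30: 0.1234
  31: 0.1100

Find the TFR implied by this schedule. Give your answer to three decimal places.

Sum of ASFRs = 0.2627 + 0.2269 + 0.2699 + 0.2851 + 0.2073 + 0.1878 + 0.1973 + 0.1506 + 0.1234 + 0.1100 = 2.0210
TFR = 2.021

2.021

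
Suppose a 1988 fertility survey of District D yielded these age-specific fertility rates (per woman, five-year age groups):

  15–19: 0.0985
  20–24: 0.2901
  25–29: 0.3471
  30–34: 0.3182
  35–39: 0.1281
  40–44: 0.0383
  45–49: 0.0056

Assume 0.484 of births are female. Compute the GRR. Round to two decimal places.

Proportion female at birth = 0.484.
Sum of ASFRs = 0.0985 + 0.2901 + 0.3471 + 0.3182 + 0.1281 + 0.0383 + 0.0056 = 1.2259
TFR = 5 × 1.2259 = 6.1295
GRR = 0.484 × 6.1295 = 2.96668

2.97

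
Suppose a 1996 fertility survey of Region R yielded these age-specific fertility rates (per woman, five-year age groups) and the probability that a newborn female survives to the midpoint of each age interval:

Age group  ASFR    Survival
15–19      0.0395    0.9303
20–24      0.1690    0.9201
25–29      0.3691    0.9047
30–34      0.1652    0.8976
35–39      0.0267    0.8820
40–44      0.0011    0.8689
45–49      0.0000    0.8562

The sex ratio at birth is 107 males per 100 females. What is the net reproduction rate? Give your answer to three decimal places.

Proportion female at birth = 100 / (100 + 107) = 0.48309.
Per-age-group product (5 × ASFR × survival probability):
  15–19: 5 × 0.0395 × 0.9303 = 0.18373
  20–24: 5 × 0.1690 × 0.9201 = 0.77748
  25–29: 5 × 0.3691 × 0.9047 = 1.66962
  30–34: 5 × 0.1652 × 0.8976 = 0.74142
  35–39: 5 × 0.0267 × 0.8820 = 0.11775
  40–44: 5 × 0.0011 × 0.8689 = 0.00478
  45–49: 5 × 0.0000 × 0.8562 = 0.00000
Sum = 3.49478
NRR = 0.48309 × 3.49478 = 1.68829

1.688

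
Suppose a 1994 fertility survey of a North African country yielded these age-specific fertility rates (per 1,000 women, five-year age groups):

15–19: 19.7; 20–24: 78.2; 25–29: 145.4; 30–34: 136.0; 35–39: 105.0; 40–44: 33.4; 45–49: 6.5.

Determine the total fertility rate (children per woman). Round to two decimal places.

2.62

Sum of ASFRs = 19.7 + 78.2 + 145.4 + 136.0 + 105.0 + 33.4 + 6.5 = 524.2
TFR = 5 × 524.2 / 1000 = 2.621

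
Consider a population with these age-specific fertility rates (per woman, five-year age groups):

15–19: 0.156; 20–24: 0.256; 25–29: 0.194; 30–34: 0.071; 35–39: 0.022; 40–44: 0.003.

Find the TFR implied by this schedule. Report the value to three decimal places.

Sum of ASFRs = 0.156 + 0.256 + 0.194 + 0.071 + 0.022 + 0.003 = 0.702
TFR = 5 × 0.702 = 3.51

3.510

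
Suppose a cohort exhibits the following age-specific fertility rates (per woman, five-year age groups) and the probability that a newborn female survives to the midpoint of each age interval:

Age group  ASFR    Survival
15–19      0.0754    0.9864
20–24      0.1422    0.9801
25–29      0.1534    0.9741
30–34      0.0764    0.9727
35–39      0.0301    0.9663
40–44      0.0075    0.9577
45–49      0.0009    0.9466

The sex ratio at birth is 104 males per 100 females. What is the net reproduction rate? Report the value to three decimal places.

1.163

Proportion female at birth = 100 / (100 + 104) = 0.49020.
Survival-weighted fertility by age (5·fₓ·Sₓ):
  15–19: 5 × 0.0754 × 0.9864 = 0.37187
  20–24: 5 × 0.1422 × 0.9801 = 0.69685
  25–29: 5 × 0.1534 × 0.9741 = 0.74713
  30–34: 5 × 0.0764 × 0.9727 = 0.37157
  35–39: 5 × 0.0301 × 0.9663 = 0.14543
  40–44: 5 × 0.0075 × 0.9577 = 0.03591
  45–49: 5 × 0.0009 × 0.9466 = 0.00426
Sum = 2.37302
NRR = 0.49020 × 2.37302 = 1.16325
An NRR exceeding 1 indicates intrinsic growth under these rates.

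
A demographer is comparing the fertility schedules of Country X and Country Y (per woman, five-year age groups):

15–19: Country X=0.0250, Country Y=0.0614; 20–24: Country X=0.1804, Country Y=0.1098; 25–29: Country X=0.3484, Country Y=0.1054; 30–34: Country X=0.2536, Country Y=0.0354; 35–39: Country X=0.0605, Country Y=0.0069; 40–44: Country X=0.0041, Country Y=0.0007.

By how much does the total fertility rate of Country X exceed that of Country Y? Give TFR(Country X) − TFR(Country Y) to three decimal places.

Country X:
  Sum of ASFRs = 0.0250 + 0.1804 + 0.3484 + 0.2536 + 0.0605 + 0.0041 = 0.8720
  TFR = 5 × 0.8720 = 4.36
Country Y:
  Sum of ASFRs = 0.0614 + 0.1098 + 0.1054 + 0.0354 + 0.0069 + 0.0007 = 0.3196
  TFR = 5 × 0.3196 = 1.598
Difference = 4.36 − 1.598 = 2.762

2.762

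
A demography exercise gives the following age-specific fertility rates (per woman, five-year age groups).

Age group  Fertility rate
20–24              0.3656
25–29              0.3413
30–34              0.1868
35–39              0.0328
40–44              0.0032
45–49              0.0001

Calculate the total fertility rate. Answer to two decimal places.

4.65

Sum of ASFRs = 0.3656 + 0.3413 + 0.1868 + 0.0328 + 0.0032 + 0.0001 = 0.9298
TFR = 5 × 0.9298 = 4.649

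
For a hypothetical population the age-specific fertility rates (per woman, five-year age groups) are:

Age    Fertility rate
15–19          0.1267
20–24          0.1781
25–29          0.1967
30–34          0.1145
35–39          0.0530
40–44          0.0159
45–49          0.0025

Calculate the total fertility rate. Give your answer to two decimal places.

Sum of ASFRs = 0.1267 + 0.1781 + 0.1967 + 0.1145 + 0.0530 + 0.0159 + 0.0025 = 0.6874
TFR = 5 × 0.6874 = 3.437

3.44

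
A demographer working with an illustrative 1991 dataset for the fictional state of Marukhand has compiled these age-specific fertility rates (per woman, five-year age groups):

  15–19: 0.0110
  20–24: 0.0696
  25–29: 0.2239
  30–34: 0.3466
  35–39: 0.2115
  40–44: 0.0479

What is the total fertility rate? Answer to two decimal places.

Sum of ASFRs = 0.0110 + 0.0696 + 0.2239 + 0.3466 + 0.2115 + 0.0479 = 0.9105
TFR = 5 × 0.9105 = 4.5525

4.55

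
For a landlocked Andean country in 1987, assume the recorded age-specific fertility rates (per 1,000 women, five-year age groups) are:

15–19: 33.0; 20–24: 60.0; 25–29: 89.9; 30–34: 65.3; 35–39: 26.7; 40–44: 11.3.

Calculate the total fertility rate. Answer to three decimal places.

1.431

Sum of ASFRs = 33.0 + 60.0 + 89.9 + 65.3 + 26.7 + 11.3 = 286.2
TFR = 5 × 286.2 / 1000 = 1.431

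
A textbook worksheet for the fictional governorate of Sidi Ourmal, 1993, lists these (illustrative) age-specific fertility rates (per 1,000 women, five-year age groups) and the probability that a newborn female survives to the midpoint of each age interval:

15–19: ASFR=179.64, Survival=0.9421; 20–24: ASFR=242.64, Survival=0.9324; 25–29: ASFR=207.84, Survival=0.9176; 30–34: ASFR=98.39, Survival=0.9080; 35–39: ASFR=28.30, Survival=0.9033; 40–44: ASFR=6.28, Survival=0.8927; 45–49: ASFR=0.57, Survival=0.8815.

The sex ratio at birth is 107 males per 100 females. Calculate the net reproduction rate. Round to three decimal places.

Proportion female at birth = 100 / (100 + 107) = 0.48309.
Survival-weighted fertility by age (5·fₓ·Sₓ):
  15–19: 5 × 179.64/1000 × 0.9421 = 0.84619
  20–24: 5 × 242.64/1000 × 0.9324 = 1.13119
  25–29: 5 × 207.84/1000 × 0.9176 = 0.95357
  30–34: 5 × 98.39/1000 × 0.9080 = 0.44669
  35–39: 5 × 28.30/1000 × 0.9033 = 0.12782
  40–44: 5 × 6.28/1000 × 0.8927 = 0.02803
  45–49: 5 × 0.57/1000 × 0.8815 = 0.00251
Sum = 3.53600
NRR = 0.48309 × 3.53600 = 1.70821

1.708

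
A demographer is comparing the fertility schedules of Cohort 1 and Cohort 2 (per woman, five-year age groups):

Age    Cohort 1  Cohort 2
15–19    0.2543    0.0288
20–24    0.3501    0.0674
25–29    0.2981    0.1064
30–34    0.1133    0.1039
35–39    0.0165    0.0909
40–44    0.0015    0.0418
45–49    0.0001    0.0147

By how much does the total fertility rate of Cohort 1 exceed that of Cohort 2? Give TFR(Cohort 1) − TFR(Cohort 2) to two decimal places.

2.90

Cohort 1:
  Sum of ASFRs = 0.2543 + 0.3501 + 0.2981 + 0.1133 + 0.0165 + 0.0015 + 0.0001 = 1.0339
  TFR = 5 × 1.0339 = 5.1695
Cohort 2:
  Sum of ASFRs = 0.0288 + 0.0674 + 0.1064 + 0.1039 + 0.0909 + 0.0418 + 0.0147 = 0.4539
  TFR = 5 × 0.4539 = 2.2695
Difference = 5.1695 − 2.2695 = 2.9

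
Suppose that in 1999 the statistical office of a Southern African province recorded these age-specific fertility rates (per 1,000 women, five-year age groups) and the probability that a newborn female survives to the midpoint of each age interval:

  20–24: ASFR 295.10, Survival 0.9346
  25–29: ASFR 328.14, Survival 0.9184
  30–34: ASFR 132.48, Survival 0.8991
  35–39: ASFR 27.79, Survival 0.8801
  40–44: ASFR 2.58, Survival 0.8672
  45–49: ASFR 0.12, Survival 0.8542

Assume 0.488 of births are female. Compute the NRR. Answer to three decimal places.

1.764

Proportion female at birth = 0.488.
Per-age-group product (5 × ASFR × survival probability):
  20–24: 5 × 295.10/1000 × 0.9346 = 1.37900
  25–29: 5 × 328.14/1000 × 0.9184 = 1.50682
  30–34: 5 × 132.48/1000 × 0.8991 = 0.59556
  35–39: 5 × 27.79/1000 × 0.8801 = 0.12229
  40–44: 5 × 2.58/1000 × 0.8672 = 0.01119
  45–49: 5 × 0.12/1000 × 0.8542 = 0.00051
Sum = 3.61537
NRR = 0.488 × 3.61537 = 1.76430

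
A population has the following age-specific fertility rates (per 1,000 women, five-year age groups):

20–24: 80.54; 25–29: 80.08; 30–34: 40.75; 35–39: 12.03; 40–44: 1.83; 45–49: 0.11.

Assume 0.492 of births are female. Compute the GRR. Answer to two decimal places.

Proportion female at birth = 0.492.
Sum of ASFRs = 80.54 + 80.08 + 40.75 + 12.03 + 1.83 + 0.11 = 215.34
TFR = 5 × 215.34 / 1000 = 1.0767
GRR = 0.492 × 1.0767 = 0.52974

0.53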